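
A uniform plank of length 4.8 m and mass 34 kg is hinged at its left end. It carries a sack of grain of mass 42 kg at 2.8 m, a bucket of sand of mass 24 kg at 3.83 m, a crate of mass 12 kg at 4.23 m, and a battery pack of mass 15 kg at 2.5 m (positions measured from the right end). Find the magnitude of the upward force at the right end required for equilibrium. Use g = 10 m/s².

F ≈ 480 N

Choose the left end as the axis so the unknown pivot reaction has zero arm there.
Beam weight: 34 × 10 = 340 N down at 2.4 m → arm 2.4 m, τ = 340 × 2.4 = 816 N·m clockwise.
Sack of grain: 42 × 10 = 420 N down at 2.8 m → arm 2 m, τ = 420 × 2 = 840 N·m clockwise.
Bucket of sand: 24 × 10 = 240 N down at 3.83 m → arm 0.97 m, τ = 240 × 0.97 = 232.8 N·m clockwise.
Crate: 12 × 10 = 120 N down at 4.23 m → arm 0.57 m, τ = 120 × 0.57 = 68.4 N·m clockwise.
Battery pack: 15 × 10 = 150 N down at 2.5 m → arm 2.3 m, τ = 150 × 2.3 = 345 N·m clockwise.
Net moment of the loads = 2302 N·m clockwise.
The upward force F acts at the right end, arm 4.8 m, giving F × 4.8 counterclockwise.
Στ = 0 ⇒ F × 4.8 = 2302 ⇒ F = 2302 / 4.8 = 480 N.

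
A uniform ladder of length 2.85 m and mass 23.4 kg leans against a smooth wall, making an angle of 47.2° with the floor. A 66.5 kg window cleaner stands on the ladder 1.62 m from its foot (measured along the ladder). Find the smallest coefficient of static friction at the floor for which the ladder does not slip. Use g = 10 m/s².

Sum moments about the foot of the ladder (the floor normal and friction both act there and drop out).
Ladder weight 23.4×10 = 234 N acts at 1.425 m along the ladder; its horizontal arm is 1.425·cos47.2° = 0.9682 m → τ = 226.6 N·m clockwise.
Window cleaner: 66.5×10 = 665 N at 1.62 m → arm 1.101 m → τ = 732.2 N·m clockwise.
Wall normal N acts horizontally at the top; its moment arm is the height L sinθ = 2.85·sin47.2° = 2.091 m, counterclockwise.
For rotational equilibrium, N × 2.091 = 958.8, so N = 458.5 N.
ΣFx = 0 ⇒ f = N_wall = 458.5 N. ΣFy = 0 ⇒ N_floor = 899 N.
μ_min = f / N_floor = 458.5 / 899 = 0.51.

μ_min ≈ 0.51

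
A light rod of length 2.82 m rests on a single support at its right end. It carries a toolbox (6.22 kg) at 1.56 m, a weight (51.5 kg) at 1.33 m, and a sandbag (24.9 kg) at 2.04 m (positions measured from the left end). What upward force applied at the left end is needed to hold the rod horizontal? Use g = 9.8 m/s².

F ≈ 361 N

Taking torques about the right end:
Toolbox: 6.22 × 9.8 = 60.96 N down at 1.56 m → arm 1.26 m, τ = 60.96 × 1.26 = 76.81 N·m counterclockwise.
Weight: 51.5 × 9.8 = 504.7 N down at 1.33 m → arm 1.49 m, τ = 504.7 × 1.49 = 752 N·m counterclockwise.
Sandbag: 24.9 × 9.8 = 244 N down at 2.04 m → arm 0.78 m, τ = 244 × 0.78 = 190.3 N·m counterclockwise.
Net moment of the loads = 1019 N·m counterclockwise.
The upward force F acts at the left end, arm 2.82 m, giving F × 2.82 clockwise.
Setting net torque to zero: F × 2.82 = 1019 → F = 1019 / 2.82 = 361 N.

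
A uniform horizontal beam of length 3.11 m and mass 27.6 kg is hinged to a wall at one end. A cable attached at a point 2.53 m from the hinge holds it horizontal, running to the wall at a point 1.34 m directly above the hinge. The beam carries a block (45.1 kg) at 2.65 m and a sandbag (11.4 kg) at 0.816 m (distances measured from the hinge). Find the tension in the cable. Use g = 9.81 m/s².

Choose the hinge as the axis so the unknown hinge reaction has zero arm there.
Beam weight: 27.6 × 9.81 = 270.8 N down at 1.555 m → arm 1.555 m, τ = 270.8 × 1.555 = 421.1 N·m clockwise.
Block: 45.1 × 9.81 = 442.4 N down at 2.65 m → arm 2.65 m, τ = 442.4 × 2.65 = 1172 N·m clockwise.
Sandbag: 11.4 × 9.81 = 111.8 N down at 0.816 m → arm 0.816 m, τ = 111.8 × 0.816 = 91.23 N·m clockwise.
Total clockwise load moment = 1684 N·m.
The cable tension T acts at 2.53 m; only its component perpendicular to the beam, T sinθ, produces torque. sinθ = h/√(h²+d²) = 1.34/√(1.34²+2.53²) = 0.468.
For rotational equilibrium, T × 2.53 × 0.468 = 1684, so T = 1684 / 1.184 = 1420 N.

T ≈ 1420 N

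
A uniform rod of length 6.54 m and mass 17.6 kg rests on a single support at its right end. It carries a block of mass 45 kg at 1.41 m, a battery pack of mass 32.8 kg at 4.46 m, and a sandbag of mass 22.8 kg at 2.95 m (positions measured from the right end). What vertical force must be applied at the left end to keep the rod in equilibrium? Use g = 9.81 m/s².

About the right end:
Beam weight: 17.6 × 9.81 = 172.7 N down at 3.27 m → arm 3.27 m, τ = 172.7 × 3.27 = 564.7 N·m counterclockwise.
Block: 45 × 9.81 = 441.5 N down at 1.41 m → arm 1.41 m, τ = 441.5 × 1.41 = 622.5 N·m counterclockwise.
Battery pack: 32.8 × 9.81 = 321.8 N down at 4.46 m → arm 4.46 m, τ = 321.8 × 4.46 = 1435 N·m counterclockwise.
Sandbag: 22.8 × 9.81 = 223.7 N down at 2.95 m → arm 2.95 m, τ = 223.7 × 2.95 = 659.9 N·m counterclockwise.
Net moment of the loads = 3282 N·m counterclockwise.
The upward force F acts at the left end, arm 6.54 m, giving F × 6.54 clockwise.
For rotational equilibrium, F × 6.54 = 3282, so F = 3282 / 6.54 = 502 N.

F ≈ 502 N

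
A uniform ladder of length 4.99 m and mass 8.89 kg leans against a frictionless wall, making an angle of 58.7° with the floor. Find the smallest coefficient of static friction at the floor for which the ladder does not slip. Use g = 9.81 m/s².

Take moments about the foot of the ladder.
Ladder weight 8.89×9.81 = 87.21 N acts at 2.495 m along the ladder; its horizontal arm is 2.495·cos58.7° = 1.296 m → τ = 113 N·m clockwise.
Wall normal N acts horizontally at the top; its moment arm is the height L sinθ = 4.99·sin58.7° = 4.264 m, counterclockwise.
Setting net torque to zero: N × 4.264 = 113 → N = 26.5 N.
ΣFx = 0 ⇒ f = N_wall = 26.5 N. ΣFy = 0 ⇒ N_floor = 87.21 N.
μ_min = f / N_floor = 26.5 / 87.21 = 0.304.

μ_min ≈ 0.304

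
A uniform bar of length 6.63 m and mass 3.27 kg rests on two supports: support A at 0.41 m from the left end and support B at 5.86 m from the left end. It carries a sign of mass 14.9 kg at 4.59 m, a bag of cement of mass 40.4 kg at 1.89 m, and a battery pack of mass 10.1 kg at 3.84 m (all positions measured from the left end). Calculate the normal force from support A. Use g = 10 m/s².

Sum moments about support B (its reaction then has zero moment arm).
Beam weight: 3.27 × 10 = 32.7 N down at 3.315 m → arm 2.545 m, τ = 32.7 × 2.545 = 83.22 N·m counterclockwise.
Sign: 14.9 × 10 = 149 N down at 4.59 m → arm 1.27 m, τ = 149 × 1.27 = 189.2 N·m counterclockwise.
Bag of cement: 40.4 × 10 = 404 N down at 1.89 m → arm 3.97 m, τ = 404 × 3.97 = 1604 N·m counterclockwise.
Battery pack: 10.1 × 10 = 101 N down at 3.84 m → arm 2.02 m, τ = 101 × 2.02 = 204 N·m counterclockwise.
Net load moment about support B = 2080 N·m counterclockwise.
Reaction R at support A is upward at 0.41 m, arm 5.45 m → moment R × 5.45 clockwise.
Στ = 0 ⇒ R × 5.45 = 2080 ⇒ R = 382 N.

R_A ≈ 382 N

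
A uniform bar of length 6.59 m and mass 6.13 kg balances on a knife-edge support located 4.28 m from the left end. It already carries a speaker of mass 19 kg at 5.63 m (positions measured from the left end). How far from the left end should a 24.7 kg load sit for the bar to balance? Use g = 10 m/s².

x ≈ 3.49 m from the left end

Sum moments about the knife-edge support (at 4.28 m from the left end) (the support reaction has zero arm there).
Beam weight: 6.13 × 10 = 61.3 N down at 3.295 m → arm 0.985 m, τ = 61.3 × 0.985 = 60.38 N·m counterclockwise.
Speaker: 19 × 10 = 190 N down at 5.63 m → arm 1.35 m, τ = 190 × 1.35 = 256.5 N·m clockwise.
Net moment of existing loads = 196.1 N·m clockwise.
The load weighs 24.7 × 10 = 247 N and must supply an equal counterclockwise moment, so its lever arm about the knife-edge support is 196.1 / 247 = 0.794 m.
That puts it at 4.28 − 0.794 = 3.49 m from the left end.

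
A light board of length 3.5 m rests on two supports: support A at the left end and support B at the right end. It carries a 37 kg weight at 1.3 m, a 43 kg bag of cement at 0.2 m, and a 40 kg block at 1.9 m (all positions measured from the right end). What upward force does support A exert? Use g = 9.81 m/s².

R_A ≈ 372 N

Sum moments about support B (its reaction then has zero moment arm).
Weight: 37 × 9.81 = 363 N down at 1.3 m → arm 1.3 m, τ = 363 × 1.3 = 471.9 N·m counterclockwise.
Bag of cement: 43 × 9.81 = 421.8 N down at 0.2 m → arm 0.2 m, τ = 421.8 × 0.2 = 84.36 N·m counterclockwise.
Block: 40 × 9.81 = 392.4 N down at 1.9 m → arm 1.9 m, τ = 392.4 × 1.9 = 745.6 N·m counterclockwise.
Net load moment about support B = 1302 N·m counterclockwise.
Reaction R at support A is upward at 3.5 m, arm 3.5 m → moment R × 3.5 clockwise.
Setting net torque to zero: R × 3.5 = 1302 → R = 372 N.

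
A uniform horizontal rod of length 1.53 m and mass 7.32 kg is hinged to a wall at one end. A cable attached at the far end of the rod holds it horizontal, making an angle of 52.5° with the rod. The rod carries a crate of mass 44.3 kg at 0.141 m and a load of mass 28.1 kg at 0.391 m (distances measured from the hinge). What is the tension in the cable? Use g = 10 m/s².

Sum moments about the hinge (the unknown hinge reaction has zero arm there).
Beam weight: 7.32 × 10 = 73.2 N down at 0.765 m → arm 0.765 m, τ = 73.2 × 0.765 = 56 N·m clockwise.
Crate: 44.3 × 10 = 443 N down at 0.141 m → arm 0.141 m, τ = 443 × 0.141 = 62.46 N·m clockwise.
Load: 28.1 × 10 = 281 N down at 0.391 m → arm 0.391 m, τ = 281 × 0.391 = 109.9 N·m clockwise.
Total clockwise load moment = 228.4 N·m.
The cable tension T acts at 1.53 m; only its component perpendicular to the rod, T sinθ, produces torque. sin 52.5° = 0.7934.
For rotational equilibrium, T × 1.53 × 0.7934 = 228.4, so T = 228.4 / 1.214 = 188 N.

T ≈ 188 N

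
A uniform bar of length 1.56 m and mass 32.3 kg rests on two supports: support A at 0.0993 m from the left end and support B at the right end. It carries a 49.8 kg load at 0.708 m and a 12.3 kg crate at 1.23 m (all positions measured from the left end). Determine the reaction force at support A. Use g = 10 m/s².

Taking torques about support B:
Beam weight: 32.3 × 10 = 323 N down at 0.78 m → arm 0.78 m, τ = 323 × 0.78 = 251.9 N·m counterclockwise.
Load: 49.8 × 10 = 498 N down at 0.708 m → arm 0.852 m, τ = 498 × 0.852 = 424.3 N·m counterclockwise.
Crate: 12.3 × 10 = 123 N down at 1.23 m → arm 0.33 m, τ = 123 × 0.33 = 40.59 N·m counterclockwise.
Net load moment about support B = 716.8 N·m counterclockwise.
Reaction R at support A is upward at 0.0993 m, arm 1.461 m → moment R × 1.461 clockwise.
Στ = 0 ⇒ R × 1.461 = 716.8 ⇒ R = 491 N.

R_A ≈ 491 N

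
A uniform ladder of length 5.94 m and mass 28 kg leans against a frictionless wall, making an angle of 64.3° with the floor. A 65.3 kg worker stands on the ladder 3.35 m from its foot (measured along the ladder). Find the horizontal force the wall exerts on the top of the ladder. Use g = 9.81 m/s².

N_wall ≈ 240 N

Sum moments about the foot of the ladder (the floor normal and friction both act there and drop out).
Ladder weight 28×9.81 = 274.7 N acts at 2.97 m along the ladder; its horizontal arm is 2.97·cos64.3° = 1.288 m → τ = 353.8 N·m clockwise.
Worker: 65.3×9.81 = 640.6 N at 3.35 m → arm 1.453 m → τ = 930.8 N·m clockwise.
Wall normal N acts horizontally at the top; its moment arm is the height L sinθ = 5.94·sin64.3° = 5.352 m, counterclockwise.
Setting net torque to zero: N × 5.352 = 1285 → N = 240 N.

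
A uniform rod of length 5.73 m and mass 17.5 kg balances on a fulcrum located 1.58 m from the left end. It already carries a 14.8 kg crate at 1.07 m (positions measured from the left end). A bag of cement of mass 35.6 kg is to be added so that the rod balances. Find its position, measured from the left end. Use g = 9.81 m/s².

x ≈ 1.16 m from the left end

Choose the fulcrum (at 1.58 m from the left end) as the axis so the support reaction has zero arm there.
Beam weight: 17.5 × 9.81 = 171.7 N down at 2.865 m → arm 1.285 m, τ = 171.7 × 1.285 = 220.6 N·m clockwise.
Crate: 14.8 × 9.81 = 145.2 N down at 1.07 m → arm 0.51 m, τ = 145.2 × 0.51 = 74.05 N·m counterclockwise.
Net moment of existing loads = 146.6 N·m clockwise.
The bag of cement weighs 35.6 × 9.81 = 349.2 N and must supply an equal counterclockwise moment, so its lever arm about the fulcrum is 146.6 / 349.2 = 0.42 m.
That puts it at 1.58 − 0.42 = 1.16 m from the left end.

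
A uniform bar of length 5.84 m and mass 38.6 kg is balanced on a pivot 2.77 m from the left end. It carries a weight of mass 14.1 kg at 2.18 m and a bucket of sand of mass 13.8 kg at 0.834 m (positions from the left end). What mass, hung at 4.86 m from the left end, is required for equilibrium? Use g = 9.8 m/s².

Take moments about the pivot (at 2.77 m from the left end).
Beam weight: 38.6 × 9.8 = 378.3 N down at 2.92 m → arm 0.15 m, τ = 378.3 × 0.15 = 56.74 N·m clockwise.
Weight: 14.1 × 9.8 = 138.2 N down at 2.18 m → arm 0.59 m, τ = 138.2 × 0.59 = 81.54 N·m counterclockwise.
Bucket of sand: 13.8 × 9.8 = 135.2 N down at 0.834 m → arm 1.936 m, τ = 135.2 × 1.936 = 261.7 N·m counterclockwise.
Net moment of known loads = 286.5 N·m counterclockwise.
An unknown mass m at 4.86 m has arm 2.09 m; its moment is m·g·2.09 clockwise.
For rotational equilibrium, m × 9.8 × 2.09 = 286.5, so m = 286.5 / (9.8 × 2.09) = 14 kg.

m ≈ 14 kg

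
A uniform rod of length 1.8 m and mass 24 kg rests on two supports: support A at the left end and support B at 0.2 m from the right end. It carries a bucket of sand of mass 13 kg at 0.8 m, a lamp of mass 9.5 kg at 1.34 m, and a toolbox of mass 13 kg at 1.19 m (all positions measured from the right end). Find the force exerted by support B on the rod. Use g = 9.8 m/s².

R_B ≈ 287 N

Take moments about support A.
Beam weight: 24 × 9.8 = 235.2 N down at 0.9 m → arm 0.9 m, τ = 235.2 × 0.9 = 211.7 N·m clockwise.
Bucket of sand: 13 × 9.8 = 127.4 N down at 0.8 m → arm 1 m, τ = 127.4 × 1 = 127.4 N·m clockwise.
Lamp: 9.5 × 9.8 = 93.1 N down at 1.34 m → arm 0.46 m, τ = 93.1 × 0.46 = 42.83 N·m clockwise.
Toolbox: 13 × 9.8 = 127.4 N down at 1.19 m → arm 0.61 m, τ = 127.4 × 0.61 = 77.71 N·m clockwise.
Net load moment about support A = 459.6 N·m clockwise.
Reaction R at support B is upward at 0.2 m, arm 1.6 m → moment R × 1.6 counterclockwise.
Στ = 0 ⇒ R × 1.6 = 459.6 ⇒ R = 287 N.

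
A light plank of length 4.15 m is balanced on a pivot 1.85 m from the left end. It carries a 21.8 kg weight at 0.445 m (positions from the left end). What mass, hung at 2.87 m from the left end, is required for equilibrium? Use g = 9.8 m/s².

Choose the pivot (at 1.85 m from the left end) as the axis so the support reaction has zero arm there.
Weight: 21.8 × 9.8 = 213.6 N down at 0.445 m → arm 1.405 m, τ = 213.6 × 1.405 = 300.1 N·m counterclockwise.
Net moment of known loads = 300.1 N·m counterclockwise.
An unknown mass m at 2.87 m has arm 1.02 m; its moment is m·g·1.02 clockwise.
For rotational equilibrium, m × 9.8 × 1.02 = 300.1, so m = 300.1 / (9.8 × 1.02) = 30 kg.

m ≈ 30 kg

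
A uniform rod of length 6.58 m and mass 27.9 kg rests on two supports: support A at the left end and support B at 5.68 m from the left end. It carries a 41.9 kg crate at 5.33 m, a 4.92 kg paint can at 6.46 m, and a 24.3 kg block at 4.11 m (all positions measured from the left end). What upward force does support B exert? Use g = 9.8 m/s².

About support A:
Beam weight: 27.9 × 9.8 = 273.4 N down at 3.29 m → arm 3.29 m, τ = 273.4 × 3.29 = 899.5 N·m clockwise.
Crate: 41.9 × 9.8 = 410.6 N down at 5.33 m → arm 5.33 m, τ = 410.6 × 5.33 = 2188 N·m clockwise.
Paint can: 4.92 × 9.8 = 48.22 N down at 6.46 m → arm 6.46 m, τ = 48.22 × 6.46 = 311.5 N·m clockwise.
Block: 24.3 × 9.8 = 238.1 N down at 4.11 m → arm 4.11 m, τ = 238.1 × 4.11 = 978.6 N·m clockwise.
Net load moment about support A = 4378 N·m clockwise.
Reaction R at support B is upward at 5.68 m, arm 5.68 m → moment R × 5.68 counterclockwise.
Setting net torque to zero: R × 5.68 = 4378 → R = 771 N.

R_B ≈ 771 N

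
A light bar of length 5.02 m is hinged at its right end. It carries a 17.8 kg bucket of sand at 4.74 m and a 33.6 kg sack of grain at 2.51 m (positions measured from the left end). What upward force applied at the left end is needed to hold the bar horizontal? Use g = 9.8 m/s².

Taking torques about the right end:
Bucket of sand: 17.8 × 9.8 = 174.4 N down at 4.74 m → arm 0.28 m, τ = 174.4 × 0.28 = 48.83 N·m counterclockwise.
Sack of grain: 33.6 × 9.8 = 329.3 N down at 2.51 m → arm 2.51 m, τ = 329.3 × 2.51 = 826.5 N·m counterclockwise.
Net moment of the loads = 875.3 N·m counterclockwise.
The upward force F acts at the left end, arm 5.02 m, giving F × 5.02 clockwise.
Στ = 0 ⇒ F × 5.02 = 875.3 ⇒ F = 875.3 / 5.02 = 174 N.

F ≈ 174 N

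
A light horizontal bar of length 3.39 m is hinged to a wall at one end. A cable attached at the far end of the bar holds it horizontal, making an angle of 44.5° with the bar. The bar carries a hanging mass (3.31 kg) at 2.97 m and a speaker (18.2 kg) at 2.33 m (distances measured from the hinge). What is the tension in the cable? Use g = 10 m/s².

T ≈ 220 N

Choose the hinge as the axis so the unknown hinge reaction has zero arm there.
Hanging mass: 3.31 × 10 = 33.1 N down at 2.97 m → arm 2.97 m, τ = 33.1 × 2.97 = 98.31 N·m clockwise.
Speaker: 18.2 × 10 = 182 N down at 2.33 m → arm 2.33 m, τ = 182 × 2.33 = 424.1 N·m clockwise.
Total clockwise load moment = 522.4 N·m.
The cable tension T acts at 3.39 m; only its component perpendicular to the bar, T sinθ, produces torque. sin 44.5° = 0.7009.
Στ = 0 ⇒ T × 3.39 × 0.7009 = 522.4 ⇒ T = 522.4 / 2.376 = 220 N.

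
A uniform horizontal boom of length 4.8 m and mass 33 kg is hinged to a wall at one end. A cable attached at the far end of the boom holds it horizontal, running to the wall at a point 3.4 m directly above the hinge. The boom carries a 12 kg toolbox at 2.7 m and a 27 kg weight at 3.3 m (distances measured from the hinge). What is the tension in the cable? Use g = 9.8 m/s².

Sum moments about the hinge (the unknown hinge reaction has zero arm there).
Beam weight: 33 × 9.8 = 323.4 N down at 2.4 m → arm 2.4 m, τ = 323.4 × 2.4 = 776.2 N·m clockwise.
Toolbox: 12 × 9.8 = 117.6 N down at 2.7 m → arm 2.7 m, τ = 117.6 × 2.7 = 317.5 N·m clockwise.
Weight: 27 × 9.8 = 264.6 N down at 3.3 m → arm 3.3 m, τ = 264.6 × 3.3 = 873.2 N·m clockwise.
Total clockwise load moment = 1967 N·m.
The cable tension T acts at 4.8 m; only its component perpendicular to the boom, T sinθ, produces torque. sinθ = h/√(h²+d²) = 3.4/√(3.4²+4.8²) = 0.578.
Balancing moments: T × 4.8 × 0.578 = 1967, giving T = 1967 / 2.774 = 709 N.

T ≈ 709 N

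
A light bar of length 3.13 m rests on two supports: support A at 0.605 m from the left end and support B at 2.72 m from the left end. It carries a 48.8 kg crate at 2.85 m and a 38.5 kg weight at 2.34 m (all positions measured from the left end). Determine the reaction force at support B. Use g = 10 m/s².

Taking torques about support A:
Crate: 48.8 × 10 = 488 N down at 2.85 m → arm 2.245 m, τ = 488 × 2.245 = 1096 N·m clockwise.
Weight: 38.5 × 10 = 385 N down at 2.34 m → arm 1.735 m, τ = 385 × 1.735 = 668 N·m clockwise.
Net load moment about support A = 1764 N·m clockwise.
Reaction R at support B is upward at 2.72 m, arm 2.115 m → moment R × 2.115 counterclockwise.
For rotational equilibrium, R × 2.115 = 1764, so R = 834 N.

R_B ≈ 834 N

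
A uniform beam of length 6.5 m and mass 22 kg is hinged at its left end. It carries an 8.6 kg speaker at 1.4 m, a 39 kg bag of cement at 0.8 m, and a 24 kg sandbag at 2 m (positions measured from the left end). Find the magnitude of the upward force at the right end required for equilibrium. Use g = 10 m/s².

Choose the left end as the axis so the unknown pivot reaction has zero arm there.
Beam weight: 22 × 10 = 220 N down at 3.25 m → arm 3.25 m, τ = 220 × 3.25 = 715 N·m clockwise.
Speaker: 8.6 × 10 = 86 N down at 1.4 m → arm 1.4 m, τ = 86 × 1.4 = 120.4 N·m clockwise.
Bag of cement: 39 × 10 = 390 N down at 0.8 m → arm 0.8 m, τ = 390 × 0.8 = 312 N·m clockwise.
Sandbag: 24 × 10 = 240 N down at 2 m → arm 2 m, τ = 240 × 2 = 480 N·m clockwise.
Net moment of the loads = 1627 N·m clockwise.
The upward force F acts at the right end, arm 6.5 m, giving F × 6.5 counterclockwise.
Στ = 0 ⇒ F × 6.5 = 1627 ⇒ F = 1627 / 6.5 = 250 N.

F ≈ 250 N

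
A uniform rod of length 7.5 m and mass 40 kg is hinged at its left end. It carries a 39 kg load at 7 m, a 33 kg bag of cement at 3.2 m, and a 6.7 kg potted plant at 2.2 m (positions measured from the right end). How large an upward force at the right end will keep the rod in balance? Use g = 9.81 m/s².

Choose the left end as the axis so the unknown pivot reaction has zero arm there.
Beam weight: 40 × 9.81 = 392.4 N down at 3.75 m → arm 3.75 m, τ = 392.4 × 3.75 = 1472 N·m clockwise.
Load: 39 × 9.81 = 382.6 N down at 7 m → arm 0.5 m, τ = 382.6 × 0.5 = 191.3 N·m clockwise.
Bag of cement: 33 × 9.81 = 323.7 N down at 3.2 m → arm 4.3 m, τ = 323.7 × 4.3 = 1392 N·m clockwise.
Potted plant: 6.7 × 9.81 = 65.73 N down at 2.2 m → arm 5.3 m, τ = 65.73 × 5.3 = 348.4 N·m clockwise.
Net moment of the loads = 3404 N·m clockwise.
The upward force F acts at the right end, arm 7.5 m, giving F × 7.5 counterclockwise.
Balancing moments: F × 7.5 = 3404, giving F = 3404 / 7.5 = 454 N.

F ≈ 454 N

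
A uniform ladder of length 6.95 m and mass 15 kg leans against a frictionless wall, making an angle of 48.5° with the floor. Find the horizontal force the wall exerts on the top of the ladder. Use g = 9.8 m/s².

N_wall ≈ 65 N

About the foot of the ladder:
Ladder weight 15×9.8 = 147 N acts at 3.475 m along the ladder; its horizontal arm is 3.475·cos48.5° = 2.303 m → τ = 338.5 N·m clockwise.
Wall normal N acts horizontally at the top; its moment arm is the height L sinθ = 6.95·sin48.5° = 5.205 m, counterclockwise.
Setting net torque to zero: N × 5.205 = 338.5 → N = 65 N.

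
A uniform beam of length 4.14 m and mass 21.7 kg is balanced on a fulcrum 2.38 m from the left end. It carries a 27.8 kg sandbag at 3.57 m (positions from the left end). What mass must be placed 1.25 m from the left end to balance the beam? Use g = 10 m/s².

About the fulcrum (at 2.38 m from the left end):
Beam weight: 21.7 × 10 = 217 N down at 2.07 m → arm 0.31 m, τ = 217 × 0.31 = 67.27 N·m counterclockwise.
Sandbag: 27.8 × 10 = 278 N down at 3.57 m → arm 1.19 m, τ = 278 × 1.19 = 330.8 N·m clockwise.
Net moment of known loads = 263.5 N·m clockwise.
An unknown mass m at 1.25 m has arm 1.13 m; its moment is m·g·1.13 counterclockwise.
For rotational equilibrium, m × 10 × 1.13 = 263.5, so m = 263.5 / (10 × 1.13) = 23.3 kg.

m ≈ 23.3 kg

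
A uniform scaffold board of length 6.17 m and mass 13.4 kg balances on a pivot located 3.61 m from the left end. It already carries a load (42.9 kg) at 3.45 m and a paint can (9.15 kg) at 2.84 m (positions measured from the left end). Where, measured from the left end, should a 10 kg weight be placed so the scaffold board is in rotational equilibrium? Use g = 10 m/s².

x ≈ 5.7 m from the left end

About the pivot (at 3.61 m from the left end):
Beam weight: 13.4 × 10 = 134 N down at 3.085 m → arm 0.525 m, τ = 134 × 0.525 = 70.35 N·m counterclockwise.
Load: 42.9 × 10 = 429 N down at 3.45 m → arm 0.16 m, τ = 429 × 0.16 = 68.64 N·m counterclockwise.
Paint can: 9.15 × 10 = 91.5 N down at 2.84 m → arm 0.77 m, τ = 91.5 × 0.77 = 70.45 N·m counterclockwise.
Net moment of existing loads = 209.4 N·m counterclockwise.
The weight weighs 10 × 10 = 100 N and must supply an equal clockwise moment, so its lever arm about the pivot is 209.4 / 100 = 2.09 m.
That puts it at 3.61 + 2.09 = 5.7 m from the left end.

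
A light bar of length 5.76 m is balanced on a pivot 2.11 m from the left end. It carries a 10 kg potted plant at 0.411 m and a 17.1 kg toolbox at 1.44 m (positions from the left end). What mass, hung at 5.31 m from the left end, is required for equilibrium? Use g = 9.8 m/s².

m ≈ 8.89 kg

Take moments about the pivot (at 2.11 m from the left end).
Potted plant: 10 × 9.8 = 98 N down at 0.411 m → arm 1.699 m, τ = 98 × 1.699 = 166.5 N·m counterclockwise.
Toolbox: 17.1 × 9.8 = 167.6 N down at 1.44 m → arm 0.67 m, τ = 167.6 × 0.67 = 112.3 N·m counterclockwise.
Net moment of known loads = 278.8 N·m counterclockwise.
An unknown mass m at 5.31 m has arm 3.2 m; its moment is m·g·3.2 clockwise.
Setting net torque to zero: m × 9.8 × 3.2 = 278.8 → m = 278.8 / (9.8 × 3.2) = 8.89 kg.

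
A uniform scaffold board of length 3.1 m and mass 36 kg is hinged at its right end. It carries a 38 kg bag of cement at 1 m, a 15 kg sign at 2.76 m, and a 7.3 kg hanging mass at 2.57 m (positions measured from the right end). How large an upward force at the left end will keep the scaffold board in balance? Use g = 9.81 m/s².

Choose the right end as the axis so the unknown pivot reaction has zero arm there.
Beam weight: 36 × 9.81 = 353.2 N down at 1.55 m → arm 1.55 m, τ = 353.2 × 1.55 = 547.5 N·m counterclockwise.
Bag of cement: 38 × 9.81 = 372.8 N down at 1 m → arm 1 m, τ = 372.8 × 1 = 372.8 N·m counterclockwise.
Sign: 15 × 9.81 = 147.2 N down at 2.76 m → arm 2.76 m, τ = 147.2 × 2.76 = 406.3 N·m counterclockwise.
Hanging mass: 7.3 × 9.81 = 71.61 N down at 2.57 m → arm 2.57 m, τ = 71.61 × 2.57 = 184 N·m counterclockwise.
Net moment of the loads = 1511 N·m counterclockwise.
The upward force F acts at the left end, arm 3.1 m, giving F × 3.1 clockwise.
For rotational equilibrium, F × 3.1 = 1511, so F = 1511 / 3.1 = 487 N.

F ≈ 487 N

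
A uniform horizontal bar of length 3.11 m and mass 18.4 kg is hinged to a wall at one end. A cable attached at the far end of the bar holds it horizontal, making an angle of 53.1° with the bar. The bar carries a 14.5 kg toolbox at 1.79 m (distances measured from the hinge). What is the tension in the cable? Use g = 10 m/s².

Take moments about the hinge.
Beam weight: 18.4 × 10 = 184 N down at 1.555 m → arm 1.555 m, τ = 184 × 1.555 = 286.1 N·m clockwise.
Toolbox: 14.5 × 10 = 145 N down at 1.79 m → arm 1.79 m, τ = 145 × 1.79 = 259.6 N·m clockwise.
Total clockwise load moment = 545.7 N·m.
The cable tension T acts at 3.11 m; only its component perpendicular to the bar, T sinθ, produces torque. sin 53.1° = 0.7997.
Στ = 0 ⇒ T × 3.11 × 0.7997 = 545.7 ⇒ T = 545.7 / 2.487 = 219 N.

T ≈ 219 N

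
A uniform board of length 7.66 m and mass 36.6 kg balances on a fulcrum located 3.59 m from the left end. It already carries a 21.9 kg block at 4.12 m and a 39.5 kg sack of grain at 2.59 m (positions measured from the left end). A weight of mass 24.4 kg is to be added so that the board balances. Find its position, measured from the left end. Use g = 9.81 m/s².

x ≈ 4.37 m from the left end

Take moments about the fulcrum (at 3.59 m from the left end).
Beam weight: 36.6 × 9.81 = 359 N down at 3.83 m → arm 0.24 m, τ = 359 × 0.24 = 86.16 N·m clockwise.
Block: 21.9 × 9.81 = 214.8 N down at 4.12 m → arm 0.53 m, τ = 214.8 × 0.53 = 113.8 N·m clockwise.
Sack of grain: 39.5 × 9.81 = 387.5 N down at 2.59 m → arm 1 m, τ = 387.5 × 1 = 387.5 N·m counterclockwise.
Net moment of existing loads = 187.5 N·m counterclockwise.
The weight weighs 24.4 × 9.81 = 239.4 N and must supply an equal clockwise moment, so its lever arm about the fulcrum is 187.5 / 239.4 = 0.783 m.
That puts it at 3.59 + 0.783 = 4.37 m from the left end.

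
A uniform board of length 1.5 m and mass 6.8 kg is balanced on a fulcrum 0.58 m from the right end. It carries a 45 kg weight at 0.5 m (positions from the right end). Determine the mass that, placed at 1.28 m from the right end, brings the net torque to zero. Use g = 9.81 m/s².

About the fulcrum (at 0.58 m from the right end):
Beam weight: 6.8 × 9.81 = 66.71 N down at 0.75 m → arm 0.17 m, τ = 66.71 × 0.17 = 11.34 N·m counterclockwise.
Weight: 45 × 9.81 = 441.5 N down at 0.5 m → arm 0.08 m, τ = 441.5 × 0.08 = 35.32 N·m clockwise.
Net moment of known loads = 23.98 N·m clockwise.
An unknown mass m at 1.28 m has arm 0.7 m; its moment is m·g·0.7 counterclockwise.
Στ = 0 ⇒ m × 9.81 × 0.7 = 23.98 ⇒ m = 23.98 / (9.81 × 0.7) = 3.49 kg.

m ≈ 3.49 kg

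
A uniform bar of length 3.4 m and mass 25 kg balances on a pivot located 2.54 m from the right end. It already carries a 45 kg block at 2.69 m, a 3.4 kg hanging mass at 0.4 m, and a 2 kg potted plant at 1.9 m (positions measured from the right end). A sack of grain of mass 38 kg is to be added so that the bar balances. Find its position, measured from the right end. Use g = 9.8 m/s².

x ≈ 3.14 m from the right end

About the pivot (at 2.54 m from the right end):
Beam weight: 25 × 9.8 = 245 N down at 1.7 m → arm 0.84 m, τ = 245 × 0.84 = 205.8 N·m clockwise.
Block: 45 × 9.8 = 441 N down at 2.69 m → arm 0.15 m, τ = 441 × 0.15 = 66.15 N·m counterclockwise.
Hanging mass: 3.4 × 9.8 = 33.32 N down at 0.4 m → arm 2.14 m, τ = 33.32 × 2.14 = 71.3 N·m clockwise.
Potted plant: 2 × 9.8 = 19.6 N down at 1.9 m → arm 0.64 m, τ = 19.6 × 0.64 = 12.54 N·m clockwise.
Net moment of existing loads = 223.5 N·m clockwise.
The sack of grain weighs 38 × 9.8 = 372.4 N and must supply an equal counterclockwise moment, so its lever arm about the pivot is 223.5 / 372.4 = 0.6 m.
That puts it at 2.54 + 0.6 = 3.14 m from the right end.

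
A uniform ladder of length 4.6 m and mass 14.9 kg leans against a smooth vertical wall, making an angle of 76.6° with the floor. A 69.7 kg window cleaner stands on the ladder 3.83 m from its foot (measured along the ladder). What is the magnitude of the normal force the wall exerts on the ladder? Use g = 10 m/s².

Choose the foot of the ladder as the axis so the floor normal and friction both act there and drop out.
Ladder weight 14.9×10 = 149 N acts at 2.3 m along the ladder; its horizontal arm is 2.3·cos76.6° = 0.533 m → τ = 79.42 N·m clockwise.
Window cleaner: 69.7×10 = 697 N at 3.83 m → arm 0.8876 m → τ = 618.7 N·m clockwise.
Wall normal N acts horizontally at the top; its moment arm is the height L sinθ = 4.6·sin76.6° = 4.475 m, counterclockwise.
For rotational equilibrium, N × 4.475 = 698.1, so N = 156 N.

N_wall ≈ 156 N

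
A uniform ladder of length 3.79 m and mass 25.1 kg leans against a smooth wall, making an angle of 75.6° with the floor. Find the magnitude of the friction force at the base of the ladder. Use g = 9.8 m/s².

f ≈ 31.6 N

Taking torques about the foot of the ladder:
Ladder weight 25.1×9.8 = 246 N acts at 1.895 m along the ladder; its horizontal arm is 1.895·cos75.6° = 0.4713 m → τ = 115.9 N·m clockwise.
Wall normal N acts horizontally at the top; its moment arm is the height L sinθ = 3.79·sin75.6° = 3.671 m, counterclockwise.
For rotational equilibrium, N × 3.671 = 115.9, so N = 31.6 N.
ΣFx = 0: friction at the foot balances the wall's push, so f = N_wall = 31.6 N.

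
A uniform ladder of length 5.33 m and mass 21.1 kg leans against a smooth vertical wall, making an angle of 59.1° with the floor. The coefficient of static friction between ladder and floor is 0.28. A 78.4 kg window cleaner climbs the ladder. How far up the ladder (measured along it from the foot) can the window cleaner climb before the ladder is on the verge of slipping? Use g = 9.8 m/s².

About the foot of the ladder:
Ladder weight 21.1×9.8 = 206.8 N acts at 2.665 m along the ladder; its horizontal arm is 2.665·cos59.1° = 1.369 m → τ = 283.1 N·m clockwise.
Window cleaner weight 78.4×9.8 = 768.3 N at distance d → arm d·cos59.1° → τ = 768.3·d·0.5135 clockwise.
Wall normal N at the top has arm L sinθ = 4.573 m counterclockwise, so Στ = 0 gives N·4.573 = 283.1 + 394.5·d.
ΣFy = 0 ⇒ N_floor = 975.1 N, so the maximum friction is μ_s·N_floor = 0.28×975.1 = 273 N. ΣFx = 0 ⇒ N_wall = f, so at the slipping point N = 273 N.
Substituting: 273×4.573 = 283.1 + 394.5·d ⇒ d = (1248 − 283.1) / 394.5 = 2.45 m.

d ≈ 2.45 m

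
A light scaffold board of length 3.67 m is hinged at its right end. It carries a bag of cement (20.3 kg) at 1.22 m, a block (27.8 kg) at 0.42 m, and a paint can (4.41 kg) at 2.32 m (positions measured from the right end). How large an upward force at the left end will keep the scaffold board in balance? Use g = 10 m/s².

F ≈ 127 N

Taking torques about the right end:
Bag of cement: 20.3 × 10 = 203 N down at 1.22 m → arm 1.22 m, τ = 203 × 1.22 = 247.7 N·m counterclockwise.
Block: 27.8 × 10 = 278 N down at 0.42 m → arm 0.42 m, τ = 278 × 0.42 = 116.8 N·m counterclockwise.
Paint can: 4.41 × 10 = 44.1 N down at 2.32 m → arm 2.32 m, τ = 44.1 × 2.32 = 102.3 N·m counterclockwise.
Net moment of the loads = 466.8 N·m counterclockwise.
The upward force F acts at the left end, arm 3.67 m, giving F × 3.67 clockwise.
For rotational equilibrium, F × 3.67 = 466.8, so F = 466.8 / 3.67 = 127 N.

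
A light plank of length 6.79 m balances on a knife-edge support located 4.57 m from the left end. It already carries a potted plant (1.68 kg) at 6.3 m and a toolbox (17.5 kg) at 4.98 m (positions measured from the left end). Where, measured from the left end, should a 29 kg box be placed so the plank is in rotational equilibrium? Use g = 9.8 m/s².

x ≈ 4.22 m from the left end

Sum moments about the knife-edge support (at 4.57 m from the left end) (the support reaction has zero arm there).
Potted plant: 1.68 × 9.8 = 16.46 N down at 6.3 m → arm 1.73 m, τ = 16.46 × 1.73 = 28.48 N·m clockwise.
Toolbox: 17.5 × 9.8 = 171.5 N down at 4.98 m → arm 0.41 m, τ = 171.5 × 0.41 = 70.31 N·m clockwise.
Net moment of existing loads = 98.79 N·m clockwise.
The box weighs 29 × 9.8 = 284.2 N and must supply an equal counterclockwise moment, so its lever arm about the knife-edge support is 98.79 / 284.2 = 0.348 m.
That puts it at 4.57 − 0.348 = 4.22 m from the left end.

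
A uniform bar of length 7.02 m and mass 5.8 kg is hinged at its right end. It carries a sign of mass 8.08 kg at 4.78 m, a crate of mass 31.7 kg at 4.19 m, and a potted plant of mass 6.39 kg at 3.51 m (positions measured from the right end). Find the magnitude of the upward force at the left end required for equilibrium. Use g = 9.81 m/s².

F ≈ 299 N

Choose the right end as the axis so the unknown pivot reaction has zero arm there.
Beam weight: 5.8 × 9.81 = 56.9 N down at 3.51 m → arm 3.51 m, τ = 56.9 × 3.51 = 199.7 N·m counterclockwise.
Sign: 8.08 × 9.81 = 79.26 N down at 4.78 m → arm 4.78 m, τ = 79.26 × 4.78 = 378.9 N·m counterclockwise.
Crate: 31.7 × 9.81 = 311 N down at 4.19 m → arm 4.19 m, τ = 311 × 4.19 = 1303 N·m counterclockwise.
Potted plant: 6.39 × 9.81 = 62.69 N down at 3.51 m → arm 3.51 m, τ = 62.69 × 3.51 = 220 N·m counterclockwise.
Net moment of the loads = 2102 N·m counterclockwise.
The upward force F acts at the left end, arm 7.02 m, giving F × 7.02 clockwise.
Στ = 0 ⇒ F × 7.02 = 2102 ⇒ F = 2102 / 7.02 = 299 N.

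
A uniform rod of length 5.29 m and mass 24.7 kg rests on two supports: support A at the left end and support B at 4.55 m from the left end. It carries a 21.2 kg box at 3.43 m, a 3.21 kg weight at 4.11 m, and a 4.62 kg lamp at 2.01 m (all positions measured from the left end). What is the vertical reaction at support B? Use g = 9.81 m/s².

R_B ≈ 346 N

Take moments about support A.
Beam weight: 24.7 × 9.81 = 242.3 N down at 2.645 m → arm 2.645 m, τ = 242.3 × 2.645 = 640.9 N·m clockwise.
Box: 21.2 × 9.81 = 208 N down at 3.43 m → arm 3.43 m, τ = 208 × 3.43 = 713.4 N·m clockwise.
Weight: 3.21 × 9.81 = 31.49 N down at 4.11 m → arm 4.11 m, τ = 31.49 × 4.11 = 129.4 N·m clockwise.
Lamp: 4.62 × 9.81 = 45.32 N down at 2.01 m → arm 2.01 m, τ = 45.32 × 2.01 = 91.09 N·m clockwise.
Net load moment about support A = 1575 N·m clockwise.
Reaction R at support B is upward at 4.55 m, arm 4.55 m → moment R × 4.55 counterclockwise.
Setting net torque to zero: R × 4.55 = 1575 → R = 346 N.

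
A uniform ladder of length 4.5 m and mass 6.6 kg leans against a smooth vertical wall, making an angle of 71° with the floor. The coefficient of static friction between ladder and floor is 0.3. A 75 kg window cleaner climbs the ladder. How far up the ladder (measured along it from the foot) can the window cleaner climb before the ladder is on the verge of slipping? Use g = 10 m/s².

About the foot of the ladder:
Ladder weight 6.6×10 = 66 N acts at 2.25 m along the ladder; its horizontal arm is 2.25·cos71° = 0.7325 m → τ = 48.35 N·m clockwise.
Window cleaner weight 75×10 = 750 N at distance d → arm d·cos71° → τ = 750·d·0.3256 clockwise.
Wall normal N at the top has arm L sinθ = 4.255 m counterclockwise, so Στ = 0 gives N·4.255 = 48.35 + 244.2·d.
ΣFy = 0 ⇒ N_floor = 816 N, so the maximum friction is μ_s·N_floor = 0.3×816 = 244.8 N. ΣFx = 0 ⇒ N_wall = f, so at the slipping point N = 244.8 N.
Substituting: 244.8×4.255 = 48.35 + 244.2·d ⇒ d = (1042 − 48.35) / 244.2 = 4.07 m.

d ≈ 4.07 m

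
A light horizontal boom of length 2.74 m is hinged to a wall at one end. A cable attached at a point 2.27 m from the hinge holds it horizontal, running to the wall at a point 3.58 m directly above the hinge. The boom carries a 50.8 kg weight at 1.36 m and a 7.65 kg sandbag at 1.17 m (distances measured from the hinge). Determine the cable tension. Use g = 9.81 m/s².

Choose the hinge as the axis so the unknown hinge reaction has zero arm there.
Weight: 50.8 × 9.81 = 498.3 N down at 1.36 m → arm 1.36 m, τ = 498.3 × 1.36 = 677.7 N·m clockwise.
Sandbag: 7.65 × 9.81 = 75.05 N down at 1.17 m → arm 1.17 m, τ = 75.05 × 1.17 = 87.81 N·m clockwise.
Total clockwise load moment = 765.5 N·m.
The cable tension T acts at 2.27 m; only its component perpendicular to the boom, T sinθ, produces torque. sinθ = h/√(h²+d²) = 3.58/√(3.58²+2.27²) = 0.8445.
Στ = 0 ⇒ T × 2.27 × 0.8445 = 765.5 ⇒ T = 765.5 / 1.917 = 399 N.

T ≈ 399 N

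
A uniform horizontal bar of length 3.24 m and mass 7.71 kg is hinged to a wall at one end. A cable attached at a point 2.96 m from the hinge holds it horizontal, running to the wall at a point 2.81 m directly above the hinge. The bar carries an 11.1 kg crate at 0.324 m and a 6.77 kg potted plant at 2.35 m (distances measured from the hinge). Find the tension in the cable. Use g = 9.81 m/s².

T ≈ 154 N

Taking torques about the hinge:
Beam weight: 7.71 × 9.81 = 75.64 N down at 1.62 m → arm 1.62 m, τ = 75.64 × 1.62 = 122.5 N·m clockwise.
Crate: 11.1 × 9.81 = 108.9 N down at 0.324 m → arm 0.324 m, τ = 108.9 × 0.324 = 35.28 N·m clockwise.
Potted plant: 6.77 × 9.81 = 66.41 N down at 2.35 m → arm 2.35 m, τ = 66.41 × 2.35 = 156.1 N·m clockwise.
Total clockwise load moment = 313.9 N·m.
The cable tension T acts at 2.96 m; only its component perpendicular to the bar, T sinθ, produces torque. sinθ = h/√(h²+d²) = 2.81/√(2.81²+2.96²) = 0.6885.
Balancing moments: T × 2.96 × 0.6885 = 313.9, giving T = 313.9 / 2.038 = 154 N.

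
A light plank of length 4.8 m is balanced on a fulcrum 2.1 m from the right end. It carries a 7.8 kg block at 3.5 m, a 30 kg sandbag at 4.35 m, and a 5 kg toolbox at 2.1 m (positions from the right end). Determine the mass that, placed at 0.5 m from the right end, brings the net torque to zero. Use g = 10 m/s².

Taking torques about the fulcrum (at 2.1 m from the right end):
Block: 7.8 × 10 = 78 N down at 3.5 m → arm 1.4 m, τ = 78 × 1.4 = 109.2 N·m counterclockwise.
Sandbag: 30 × 10 = 300 N down at 4.35 m → arm 2.25 m, τ = 300 × 2.25 = 675 N·m counterclockwise.
Toolbox: acts at the fulcrum, moment arm 0 → no torque.
Net moment of known loads = 784.2 N·m counterclockwise.
An unknown mass m at 0.5 m has arm 1.6 m; its moment is m·g·1.6 clockwise.
Στ = 0 ⇒ m × 10 × 1.6 = 784.2 ⇒ m = 784.2 / (10 × 1.6) = 49 kg.

m ≈ 49 kg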